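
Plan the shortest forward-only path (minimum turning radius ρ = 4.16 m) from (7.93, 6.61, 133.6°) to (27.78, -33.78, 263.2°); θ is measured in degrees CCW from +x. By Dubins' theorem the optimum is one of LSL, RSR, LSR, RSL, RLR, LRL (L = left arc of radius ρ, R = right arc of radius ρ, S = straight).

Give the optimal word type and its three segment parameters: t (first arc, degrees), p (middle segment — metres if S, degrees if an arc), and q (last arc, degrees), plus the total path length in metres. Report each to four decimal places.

LSR: t = 174.7997°, p = 40.6544 m, q = 45.1997°, L = 56.6276 m

Let ψ = atan2(Δy, Δx) = atan2(-40.39, 19.85) = -63.8278° be the start→goal bearing.
Normalize: d = |goal − start| / ρ = 45.004162/4.16 = 10.818308, α = (θ_start − ψ) mod 360° = 197.4278° = 3.445765 rad, β = (θ_goal − ψ) mod 360° = 327.0278° = 5.707712 rad.
Common terms: sin α = -0.299504, cos α = -0.954095, sin β = -0.544232, cos β = 0.838935, cos(α−β) = -0.637424, d² = 117.035792. Work in radians in the unit-radius frame; every candidate has L = ρ·(t + p + q).
LSL: p² = 2 + d² − 2cos(α−β) + 2d(sin α − sin β) = 125.605726; p = √p² = 11.207396; φ = atan2(cos β − cos α, d + sin α − sin β) = 0.160677 rad; t = (φ − α) mod 2π = 2.998097 rad, q = (β − φ) mod 2π = 5.547035 rad → L = 4.16·(2.998097 + 11.207396 + 5.547035) = 4.16·19.752528 = 82.170517 m
RSR: p² = 2 + d² − 2cos(α−β) + 2d(sin β − sin α) = 115.015553; p = √p² = 10.724530; φ = atan2(cos α − cos β, d − sin α + sin β) = -0.167978 rad; t = (α − φ) mod 2π = 3.613744 rad, q = (φ − β) mod 2π = 0.407495 rad → L = 4.16·(3.613744 + 10.724530 + 0.407495) = 4.16·14.745769 = 61.342399 m
LSR: p² = d² − 2 + 2cos(α−β) + 2d(sin α + sin β) = 95.505356; p = √p² = 9.772684; φ = atan2(−cos α − cos β, d + sin α + sin β) − atan2(−2, p) = 0.213410 rad; t = (φ − α) mod 2π = 3.050830 rad, q = (φ − β) mod 2π = 0.788883 rad → L = 4.16·(3.050830 + 9.772684 + 0.788883) = 4.16·13.612397 = 56.627570 m
RSL: p² = d² − 2 + 2cos(α−β) − 2d(sin α + sin β) = 132.016532; p = √p² = 11.489845; φ = atan2(cos α + cos β, d − sin α − sin β) − atan2(2, p) = -0.182214 rad; t = (α − φ) mod 2π = 3.627980 rad, q = (β − φ) mod 2π = 5.889926 rad → L = 4.16·(3.627980 + 11.489845 + 5.889926) = 4.16·21.007751 = 87.392244 m
RLR: c = (6 − d² + 2cos(α−β) + 2d(sin α − sin β))/8 = -13.376944, |c| > 1 → infeasible
LRL: c = (6 − d² + 2cos(α−β) − 2d(sin α − sin β))/8 = -14.700716, |c| > 1 → infeasible
Shortest: LSR with L = 56.627570 m ≈ 56.6276 m
Convert LSR to answer units (arcs ×180/π): t = 3.050830·180/π = 174.7997°, p = ρ·p = 4.16·9.772684 = 40.6544 m, q = 0.788883·180/π = 45.1997°, L = 56.6276 m.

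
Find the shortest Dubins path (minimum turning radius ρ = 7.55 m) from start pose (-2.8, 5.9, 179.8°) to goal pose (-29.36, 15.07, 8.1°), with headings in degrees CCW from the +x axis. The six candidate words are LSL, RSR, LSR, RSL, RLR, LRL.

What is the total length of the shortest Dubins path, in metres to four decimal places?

Let ψ = atan2(Δy, Δx) = atan2(9.17, -26.56) = 160.9525° be the start→goal bearing.
Normalize: d = |goal − start| / ρ = 28.098443/7.55 = 3.721648, α = (θ_start − ψ) mod 360° = 18.8475° = 0.328952 rad, β = (θ_goal − ψ) mod 360° = 207.1475° = 3.615407 rad.
Common terms: sin α = 0.323051, cos α = 0.946382, sin β = -0.456283, cos β = -0.889835, cos(α−β) = -0.989526, d² = 13.850664. Work in radians in the unit-radius frame; every candidate has L = ρ·(t + p + q).
LSL: p² = 2 + d² − 2cos(α−β) + 2d(sin α − sin β) = 23.630534; p = √p² = 4.861125; φ = atan2(cos β − cos α, d + sin α − sin β) = -0.387349 rad; t = (φ − α) mod 2π = 5.566885 rad, q = (β − φ) mod 2π = 4.002755 rad → L = 7.55·(5.566885 + 4.861125 + 4.002755) = 7.55·14.430765 = 108.952276 m
RSR: p² = 2 + d² − 2cos(α−β) + 2d(sin β − sin α) = 12.028899; p = √p² = 3.468270; φ = atan2(cos α − cos β, d − sin α + sin β) = 0.557932 rad; t = (α − φ) mod 2π = 6.054205 rad, q = (φ − β) mod 2π = 3.225710 rad → L = 7.55·(6.054205 + 3.468270 + 3.225710) = 7.55·12.748186 = 96.248803 m
LSR: p² = d² − 2 + 2cos(α−β) + 2d(sin α + sin β) = 8.879925; p = √p² = 2.979920; φ = atan2(−cos α − cos β, d + sin α + sin β) − atan2(−2, p) = 0.575349 rad; t = (φ − α) mod 2π = 0.246398 rad, q = (φ − β) mod 2π = 3.243128 rad → L = 7.55·(0.246398 + 2.979920 + 3.243128) = 7.55·6.469446 = 48.844316 m
RSL: p² = d² − 2 + 2cos(α−β) − 2d(sin α + sin β) = 10.863301; p = √p² = 3.295952; φ = atan2(cos α + cos β, d − sin α − sin β) − atan2(2, p) = -0.530740 rad; t = (α − φ) mod 2π = 0.859692 rad, q = (β − φ) mod 2π = 4.146147 rad → L = 7.55·(0.859692 + 3.295952 + 4.146147) = 7.55·8.301791 = 62.678521 m
RLR: c = (6 − d² + 2cos(α−β) + 2d(sin α − sin β))/8 = -0.503612; p = 2π − arccos c = 4.184614 rad; φ = atan2(cos α − cos β, d − sin α + sin β) = 0.557932 rad; t = (α − φ + p/2) mod 2π = 1.863327 rad, q = (α − β − t + p) mod 2π = 5.318018 rad → L = 7.55·(1.863327 + 4.184614 + 5.318018) = 7.55·11.365958 = 85.812986 m
LRL: c = (6 − d² + 2cos(α−β) − 2d(sin α − sin β))/8 = -1.953817, |c| > 1 → infeasible
Shortest: LSR with L = 48.844316 m ≈ 48.8443 m

48.8443 m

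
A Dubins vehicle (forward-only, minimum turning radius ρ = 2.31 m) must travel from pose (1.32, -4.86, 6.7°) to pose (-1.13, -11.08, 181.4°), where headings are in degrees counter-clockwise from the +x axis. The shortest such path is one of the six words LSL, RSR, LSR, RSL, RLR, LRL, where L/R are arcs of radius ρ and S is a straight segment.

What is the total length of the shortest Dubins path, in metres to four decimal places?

Let ψ = atan2(Δy, Δx) = atan2(-6.22, -2.45) = -111.4990° be the start→goal bearing.
Normalize: d = |goal − start| / ρ = 6.685125/2.31 = 2.893994, α = (θ_start − ψ) mod 360° = 118.1990° = 2.062962 rad, β = (θ_goal − ψ) mod 360° = 292.8990° = 5.112052 rad.
Common terms: sin α = 0.881312, cos α = -0.472536, sin β = -0.921192, cos β = 0.389108, cos(α−β) = -0.995725, d² = 8.375199. Work in radians in the unit-radius frame; every candidate has L = ρ·(t + p + q).
LSL: p² = 2 + d² − 2cos(α−β) + 2d(sin α − sin β) = 22.799517; p = √p² = 4.774884; φ = atan2(cos β − cos α, d + sin α − sin β) = 0.181447 rad; t = (φ − α) mod 2π = 4.401671 rad, q = (β − φ) mod 2π = 4.930605 rad → L = 2.31·(4.401671 + 4.774884 + 4.930605) = 2.31·14.107159 = 32.587538 m
RSR: p² = 2 + d² − 2cos(α−β) + 2d(sin β − sin α) = 1.933780; p = √p² = 1.390604; φ = atan2(cos α − cos β, d − sin α + sin β) = -0.668256 rad; t = (α − φ) mod 2π = 2.731218 rad, q = (φ − β) mod 2π = 0.502877 rad → L = 2.31·(2.731218 + 1.390604 + 0.502877) = 2.31·4.624699 = 10.683056 m
LSR: p² = d² − 2 + 2cos(α−β) + 2d(sin α + sin β) = 4.152922; p = √p² = 2.037872; φ = atan2(−cos α − cos β, d + sin α + sin β) − atan2(−2, p) = 0.805242 rad; t = (φ − α) mod 2π = 5.025465 rad, q = (φ − β) mod 2π = 1.976375 rad → L = 2.31·(5.025465 + 2.037872 + 1.976375) = 2.31·9.039711 = 20.881733 m
RSL: p² = d² − 2 + 2cos(α−β) − 2d(sin α + sin β) = 4.614578; p = √p² = 2.148157; φ = atan2(cos α + cos β, d − sin α − sin β) − atan2(2, p) = -0.778125 rad; t = (α − φ) mod 2π = 2.841087 rad, q = (β − φ) mod 2π = 5.890178 rad → L = 2.31·(2.841087 + 2.148157 + 5.890178) = 2.31·10.879422 = 25.131464 m
RLR: c = (6 − d² + 2cos(α−β) + 2d(sin α − sin β))/8 = 0.758277; p = 2π − arccos c = 5.573056 rad; φ = atan2(cos α − cos β, d − sin α + sin β) = -0.668256 rad; t = (α − φ + p/2) mod 2π = 5.517746 rad, q = (α − β − t + p) mod 2π = 3.289405 rad → L = 2.31·(5.517746 + 5.573056 + 3.289405) = 2.31·14.380207 = 33.218277 m
LRL: c = (6 − d² + 2cos(α−β) − 2d(sin α − sin β))/8 = -1.849940, |c| > 1 → infeasible
Shortest: RSR with L = 10.683056 m ≈ 10.6831 m

10.6831 m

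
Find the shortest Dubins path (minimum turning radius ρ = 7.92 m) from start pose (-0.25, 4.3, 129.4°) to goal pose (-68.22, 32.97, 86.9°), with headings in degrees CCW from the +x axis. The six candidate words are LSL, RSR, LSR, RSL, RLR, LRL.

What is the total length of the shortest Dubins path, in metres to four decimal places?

Let ψ = atan2(Δy, Δx) = atan2(28.67, -67.97) = 157.1298° be the start→goal bearing.
Normalize: d = |goal − start| / ρ = 73.769166/7.92 = 9.314289, α = (θ_start − ψ) mod 360° = 332.2702° = 5.799209 rad, β = (θ_goal − ψ) mod 360° = 289.7702° = 5.057444 rad.
Common terms: sin α = -0.465302, cos α = 0.885152, sin β = -0.941057, cos β = 0.338248, cos(α−β) = 0.737277, d² = 86.755972. Work in radians in the unit-radius frame; every candidate has L = ρ·(t + p + q).
LSL: p² = 2 + d² − 2cos(α−β) + 2d(sin α − sin β) = 96.144044; p = √p² = 9.805307; φ = atan2(cos β − cos α, d + sin α − sin β) = -0.055805 rad; t = (φ − α) mod 2π = 0.428171 rad, q = (β − φ) mod 2π = 5.113249 rad → L = 7.92·(0.428171 + 9.805307 + 5.113249) = 7.92·15.346727 = 121.546080 m
RSR: p² = 2 + d² − 2cos(α−β) + 2d(sin β − sin α) = 78.418791; p = √p² = 8.855439; φ = atan2(cos α − cos β, d − sin α + sin β) = 0.061798 rad; t = (α − φ) mod 2π = 5.737411 rad, q = (φ − β) mod 2π = 1.287540 rad → L = 7.92·(5.737411 + 8.855439 + 1.287540) = 7.92·15.880389 = 125.772679 m
LSR: p² = d² − 2 + 2cos(α−β) + 2d(sin α + sin β) = 60.032053; p = √p² = 7.748035; φ = atan2(−cos α − cos β, d + sin α + sin β) − atan2(−2, p) = 0.099127 rad; t = (φ − α) mod 2π = 0.583103 rad, q = (φ − β) mod 2π = 1.324868 rad → L = 7.92·(0.583103 + 7.748035 + 1.324868) = 7.92·9.656007 = 76.475574 m
RSL: p² = d² − 2 + 2cos(α−β) − 2d(sin α + sin β) = 112.429000; p = √p² = 10.603254; φ = atan2(cos α + cos β, d − sin α − sin β) − atan2(2, p) = -0.072806 rad; t = (α − φ) mod 2π = 5.872015 rad, q = (β − φ) mod 2π = 5.130250 rad → L = 7.92·(5.872015 + 10.603254 + 5.130250) = 7.92·21.605520 = 171.115716 m
RLR: c = (6 − d² + 2cos(α−β) + 2d(sin α − sin β))/8 = -8.802349, |c| > 1 → infeasible
LRL: c = (6 − d² + 2cos(α−β) − 2d(sin α − sin β))/8 = -11.018005, |c| > 1 → infeasible
Shortest: LSR with L = 76.475574 m ≈ 76.4756 m

76.4756 m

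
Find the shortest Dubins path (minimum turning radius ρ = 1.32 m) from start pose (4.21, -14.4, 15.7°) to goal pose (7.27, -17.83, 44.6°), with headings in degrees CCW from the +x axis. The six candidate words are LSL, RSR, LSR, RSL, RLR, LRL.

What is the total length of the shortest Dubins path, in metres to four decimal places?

Let ψ = atan2(Δy, Δx) = atan2(-3.43, 3.06) = -48.2629° be the start→goal bearing.
Normalize: d = |goal − start| / ρ = 4.596575/1.32 = 3.482254, α = (θ_start − ψ) mod 360° = 63.9629° = 1.116364 rad, β = (θ_goal − ψ) mod 360° = 92.8629° = 1.620764 rad.
Common terms: sin α = 0.898510, cos α = 0.438952, sin β = 0.998752, cos β = -0.049947, cos(α−β) = 0.875465, d² = 12.126090. Work in radians in the unit-radius frame; every candidate has L = ρ·(t + p + q).
LSL: p² = 2 + d² − 2cos(α−β) + 2d(sin α − sin β) = 11.677029; p = √p² = 3.417167; φ = atan2(cos β − cos α, d + sin α − sin β) = -0.143564 rad; t = (φ − α) mod 2π = 5.023257 rad, q = (β − φ) mod 2π = 1.764328 rad → L = 1.32·(5.023257 + 3.417167 + 1.764328) = 1.32·10.204752 = 13.470273 m
RSR: p² = 2 + d² − 2cos(α−β) + 2d(sin β − sin α) = 13.073294; p = √p² = 3.615701; φ = atan2(cos α − cos β, d − sin α + sin β) = 0.135631 rad; t = (α − φ) mod 2π = 0.980733 rad, q = (φ − β) mod 2π = 4.798052 rad → L = 1.32·(0.980733 + 3.615701 + 4.798052) = 1.32·9.394486 = 12.400722 m
LSR: p² = d² − 2 + 2cos(α−β) + 2d(sin α + sin β) = 25.090516; p = √p² = 5.009043; φ = atan2(−cos α − cos β, d + sin α + sin β) − atan2(−2, p) = 0.307697 rad; t = (φ − α) mod 2π = 5.474518 rad, q = (φ − β) mod 2π = 4.970118 rad → L = 1.32·(5.474518 + 5.009043 + 4.970118) = 1.32·15.453680 = 20.398857 m
RSL: p² = d² − 2 + 2cos(α−β) − 2d(sin α + sin β) = -1.336477 < 0 → infeasible
RLR: c = (6 − d² + 2cos(α−β) + 2d(sin α − sin β))/8 = -0.634162; p = 2π − arccos c = 4.025465 rad; φ = atan2(cos α − cos β, d − sin α + sin β) = 0.135631 rad; t = (α − φ + p/2) mod 2π = 2.993465 rad, q = (α − β − t + p) mod 2π = 0.527599 rad → L = 1.32·(2.993465 + 4.025465 + 0.527599) = 1.32·7.546530 = 9.961420 m
LRL: c = (6 − d² + 2cos(α−β) − 2d(sin α − sin β))/8 = -0.459629; p = 2π − arccos c = 4.234812 rad; φ = atan2(cos β − cos α, d + sin α − sin β) = -0.143564 rad; t = (φ − α + p/2) mod 2π = 0.857478 rad, q = (β − α − t + p) mod 2π = 3.881734 rad → L = 1.32·(0.857478 + 4.234812 + 3.881734) = 1.32·8.974024 = 11.845712 m
Shortest: RLR with L = 9.961420 m ≈ 9.9614 m

9.9614 m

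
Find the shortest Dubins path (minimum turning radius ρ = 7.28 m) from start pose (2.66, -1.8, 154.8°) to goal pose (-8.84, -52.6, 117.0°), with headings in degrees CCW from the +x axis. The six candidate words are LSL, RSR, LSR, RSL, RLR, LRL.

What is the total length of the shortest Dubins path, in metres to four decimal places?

Let ψ = atan2(Δy, Δx) = atan2(-50.80, -11.50) = -102.7555° be the start→goal bearing.
Normalize: d = |goal − start| / ρ = 52.085411/7.28 = 7.154589, α = (θ_start − ψ) mod 360° = 257.5555° = 4.495192 rad, β = (θ_goal − ψ) mod 360° = 219.7555° = 3.835457 rad.
Common terms: sin α = -0.976505, cos α = -0.215494, sin β = -0.639513, cos β = -0.768780, cos(α−β) = 0.790155, d² = 51.188149. Work in radians in the unit-radius frame; every candidate has L = ρ·(t + p + q).
LSL: p² = 2 + d² − 2cos(α−β) + 2d(sin α − sin β) = 46.785756; p = √p² = 6.840011; φ = atan2(cos β − cos α, d + sin α − sin β) = -0.080978 rad; t = (φ − α) mod 2π = 1.707015 rad, q = (β − φ) mod 2π = 3.916435 rad → L = 7.28·(1.707015 + 6.840011 + 3.916435) = 7.28·12.463462 = 90.734005 m
RSR: p² = 2 + d² − 2cos(α−β) + 2d(sin β − sin α) = 56.429922; p = √p² = 7.511985; φ = atan2(cos α − cos β, d − sin α + sin β) = 0.073721 rad; t = (α − φ) mod 2π = 4.421471 rad, q = (φ − β) mod 2π = 2.521449 rad → L = 7.28·(4.421471 + 7.511985 + 2.521449) = 7.28·14.454905 = 105.231709 m
LSR: p² = d² − 2 + 2cos(α−β) + 2d(sin α + sin β) = 27.644567; p = √p² = 5.257810; φ = atan2(−cos α − cos β, d + sin α + sin β) − atan2(−2, p) = 0.539361 rad; t = (φ − α) mod 2π = 2.327355 rad, q = (φ − β) mod 2π = 2.987089 rad → L = 7.28·(2.327355 + 5.257810 + 2.987089) = 7.28·10.572254 = 76.966011 m
RSL: p² = d² − 2 + 2cos(α−β) − 2d(sin α + sin β) = 73.892352; p = √p² = 8.596066; φ = atan2(cos α + cos β, d − sin α − sin β) − atan2(2, p) = -0.340354 rad; t = (α − φ) mod 2π = 4.835546 rad, q = (β − φ) mod 2π = 4.175811 rad → L = 7.28·(4.835546 + 8.596066 + 4.175811) = 7.28·17.607423 = 128.182041 m
RLR: c = (6 − d² + 2cos(α−β) + 2d(sin α − sin β))/8 = -6.053740, |c| > 1 → infeasible
LRL: c = (6 − d² + 2cos(α−β) − 2d(sin α − sin β))/8 = -4.848219, |c| > 1 → infeasible
Shortest: LSR with L = 76.966011 m ≈ 76.9660 m

76.9660 m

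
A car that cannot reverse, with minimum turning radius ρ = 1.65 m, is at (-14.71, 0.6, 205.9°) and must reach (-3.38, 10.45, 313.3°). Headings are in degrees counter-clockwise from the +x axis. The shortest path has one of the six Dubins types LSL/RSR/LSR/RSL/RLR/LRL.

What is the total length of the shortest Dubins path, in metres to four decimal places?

20.3148 m

Let ψ = atan2(Δy, Δx) = atan2(9.85, 11.33) = 41.0028° be the start→goal bearing.
Normalize: d = |goal − start| / ρ = 15.013041/1.65 = 9.098813, α = (θ_start − ψ) mod 360° = 164.8972° = 2.877999 rad, β = (θ_goal − ψ) mod 360° = 272.2972° = 4.752482 rad.
Common terms: sin α = 0.260552, cos α = -0.965460, sin β = -0.999196, cos β = 0.040083, cos(α−β) = -0.299041, d² = 82.788393. Work in radians in the unit-radius frame; every candidate has L = ρ·(t + p + q).
LSL: p² = 2 + d² − 2cos(α−β) + 2d(sin α − sin β) = 108.310906; p = √p² = 10.407253; φ = atan2(cos β − cos α, d + sin α − sin β) = 0.096770 rad; t = (φ − α) mod 2π = 3.501957 rad, q = (β − φ) mod 2π = 4.655712 rad → L = 1.65·(3.501957 + 10.407253 + 4.655712) = 1.65·18.564921 = 30.632120 m
RSR: p² = 2 + d² − 2cos(α−β) + 2d(sin β − sin α) = 62.462043; p = √p² = 7.903293; φ = atan2(cos α − cos β, d − sin α + sin β) = -0.127577 rad; t = (α − φ) mod 2π = 3.005575 rad, q = (φ − β) mod 2π = 1.403126 rad → L = 1.65·(3.005575 + 7.903293 + 1.403126) = 1.65·12.311995 = 20.314792 m
LSR: p² = d² − 2 + 2cos(α−β) + 2d(sin α + sin β) = 66.748740; p = √p² = 8.169990; φ = atan2(−cos α − cos β, d + sin α + sin β) − atan2(−2, p) = 0.350317 rad; t = (φ − α) mod 2π = 3.755504 rad, q = (φ − β) mod 2π = 1.881020 rad → L = 1.65·(3.755504 + 8.169990 + 1.881020) = 1.65·13.806514 = 22.780748 m
RSL: p² = d² − 2 + 2cos(α−β) − 2d(sin α + sin β) = 93.631883; p = √p² = 9.676357; φ = atan2(cos α + cos β, d − sin α − sin β) − atan2(2, p) = -0.297610 rad; t = (α − φ) mod 2π = 3.175609 rad, q = (β − φ) mod 2π = 5.050092 rad → L = 1.65·(3.175609 + 9.676357 + 5.050092) = 1.65·17.902058 = 29.538395 m
RLR: c = (6 − d² + 2cos(α−β) + 2d(sin α − sin β))/8 = -6.807755, |c| > 1 → infeasible
LRL: c = (6 − d² + 2cos(α−β) − 2d(sin α − sin β))/8 = -12.538863, |c| > 1 → infeasible
Shortest: RSR with L = 20.314792 m ≈ 20.3148 m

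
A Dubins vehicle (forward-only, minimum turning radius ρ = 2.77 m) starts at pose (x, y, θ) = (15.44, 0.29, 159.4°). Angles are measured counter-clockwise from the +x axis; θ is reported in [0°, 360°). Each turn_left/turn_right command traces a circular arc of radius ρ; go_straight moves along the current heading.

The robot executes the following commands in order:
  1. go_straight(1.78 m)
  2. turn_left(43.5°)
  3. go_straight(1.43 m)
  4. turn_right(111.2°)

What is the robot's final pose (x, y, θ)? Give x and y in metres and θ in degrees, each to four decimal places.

(6.5574, 2.7881, 91.7000°)

set_pose: (x, y, θ) = (15.4400, 0.2900, 159.4000°), ρ = 2.77
go_straight(1.78): x += 1.78·cos θ, y += 1.78·sin θ → (13.7738, 0.9163, 159.4000°)
turn_left(43.5°): centre at ρ to the left, rotate +43.5° → (11.7213, 0.8751, 202.9000°)
go_straight(1.43): x += 1.43·cos θ, y += 1.43·sin θ → (10.4040, 0.3186, 202.9000°)
turn_right(111.2°): centre at ρ to the right, rotate −111.2° → (6.5574, 2.7881, 91.7000°)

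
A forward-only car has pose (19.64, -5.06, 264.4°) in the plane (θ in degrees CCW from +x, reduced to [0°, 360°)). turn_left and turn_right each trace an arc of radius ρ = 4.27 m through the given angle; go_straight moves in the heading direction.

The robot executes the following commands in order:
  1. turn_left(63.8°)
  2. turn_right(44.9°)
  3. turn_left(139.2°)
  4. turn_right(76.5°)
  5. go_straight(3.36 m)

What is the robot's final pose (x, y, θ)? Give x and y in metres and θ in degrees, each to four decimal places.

set_pose: (x, y, θ) = (19.6400, -5.0600, 264.4000°), ρ = 4.27
turn_left(63.8°): centre at ρ to the left, rotate +63.8° → (21.6395, -9.1057, 328.2000°)
turn_right(44.9°): centre at ρ to the right, rotate −44.9° → (23.5449, -11.7525, 283.3000°)
turn_left(139.2°): centre at ρ to the left, rotate +139.2° → (31.4879, -12.7418, 422.5000° ≡ 62.5000°)
turn_right(76.5°): centre at ρ to the right, rotate −76.5° → (36.3084, -10.5703, -14.0000° ≡ 346.0000°)
go_straight(3.36): x += 3.36·cos θ, y += 3.36·sin θ → (39.5686, -11.3832, 346.0000°)

(39.5686, -11.3832, 346.0000°)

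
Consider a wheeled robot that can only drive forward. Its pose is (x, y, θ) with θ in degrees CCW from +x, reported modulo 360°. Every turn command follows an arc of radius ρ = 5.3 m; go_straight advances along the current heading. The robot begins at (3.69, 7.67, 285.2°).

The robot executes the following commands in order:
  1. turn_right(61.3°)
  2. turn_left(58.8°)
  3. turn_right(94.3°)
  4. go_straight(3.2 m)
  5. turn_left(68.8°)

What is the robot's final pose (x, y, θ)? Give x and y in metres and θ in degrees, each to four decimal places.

set_pose: (x, y, θ) = (3.6900, 7.6700, 285.2000°), ρ = 5.3
turn_right(61.3°): centre at ρ to the right, rotate −61.3° → (2.2504, 2.4615, 223.9000°)
turn_left(58.8°): centre at ρ to the left, rotate +58.8° → (0.7551, -2.5226, 282.7000°)
turn_right(94.3°): centre at ρ to the right, rotate −94.3° → (-3.6410, -8.9310, 188.4000°)
go_straight(3.2): x += 3.2·cos θ, y += 3.2·sin θ → (-6.8066, -9.3984, 188.4000°)
turn_left(68.8°): centre at ρ to the left, rotate +68.8° → (-11.2007, -13.4674, 257.2000°)

(-11.2007, -13.4674, 257.2000°)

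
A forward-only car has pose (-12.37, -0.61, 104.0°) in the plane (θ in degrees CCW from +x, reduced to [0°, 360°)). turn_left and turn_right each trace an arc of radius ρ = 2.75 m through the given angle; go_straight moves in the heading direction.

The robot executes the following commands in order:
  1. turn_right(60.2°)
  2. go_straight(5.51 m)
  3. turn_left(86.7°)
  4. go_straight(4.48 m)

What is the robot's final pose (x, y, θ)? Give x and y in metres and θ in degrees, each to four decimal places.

(-10.3500, 13.0313, 130.5000°)

set_pose: (x, y, θ) = (-12.3700, -0.6100, 104.0000°), ρ = 2.75
turn_right(60.2°): centre at ρ to the right, rotate −60.2° → (-11.6051, 2.0401, 43.8000°)
go_straight(5.51): x += 5.51·cos θ, y += 5.51·sin θ → (-7.6282, 5.8538, 43.8000°)
turn_left(86.7°): centre at ρ to the left, rotate +86.7° → (-7.4405, 9.6247, 130.5000°)
go_straight(4.48): x += 4.48·cos θ, y += 4.48·sin θ → (-10.3500, 13.0313, 130.5000°)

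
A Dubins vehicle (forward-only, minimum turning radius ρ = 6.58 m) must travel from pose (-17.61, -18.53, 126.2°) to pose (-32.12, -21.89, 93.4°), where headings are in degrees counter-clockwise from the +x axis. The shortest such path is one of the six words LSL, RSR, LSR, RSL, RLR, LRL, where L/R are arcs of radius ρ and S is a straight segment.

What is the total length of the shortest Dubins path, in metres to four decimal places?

53.3457 m

Let ψ = atan2(Δy, Δx) = atan2(-3.36, -14.51) = -166.9621° be the start→goal bearing.
Normalize: d = |goal − start| / ρ = 14.893948/6.58 = 2.263518, α = (θ_start − ψ) mod 360° = 293.1621° = 5.116644 rad, β = (θ_goal − ψ) mod 360° = 260.3621° = 4.544176 rad.
Common terms: sin α = -0.919396, cos α = 0.393334, sin β = -0.985886, cos β = -0.167420, cos(α−β) = 0.840567, d² = 5.123514. Work in radians in the unit-radius frame; every candidate has L = ρ·(t + p + q).
LSL: p² = 2 + d² − 2cos(α−β) + 2d(sin α − sin β) = 5.743384; p = √p² = 2.396536; φ = atan2(cos β − cos α, d + sin α − sin β) = -0.236175 rad; t = (φ − α) mod 2π = 0.930366 rad, q = (β − φ) mod 2π = 4.780351 rad → L = 6.58·(0.930366 + 2.396536 + 4.780351) = 6.58·8.107253 = 53.345725 m
RSR: p² = 2 + d² − 2cos(α−β) + 2d(sin β − sin α) = 5.141377; p = √p² = 2.267461; φ = atan2(cos α − cos β, d − sin α + sin β) = 0.249898 rad; t = (α − φ) mod 2π = 4.866746 rad, q = (φ − β) mod 2π = 1.988907 rad → L = 6.58·(4.866746 + 2.267461 + 1.988907) = 6.58·9.123114 = 60.030089 m
LSR: p² = d² − 2 + 2cos(α−β) + 2d(sin α + sin β) = -3.820629 < 0 → infeasible
RSL: p² = d² − 2 + 2cos(α−β) − 2d(sin α + sin β) = 13.429923; p = √p² = 3.664686; φ = atan2(cos α + cos β, d − sin α − sin β) − atan2(2, p) = -0.445435 rad; t = (α − φ) mod 2π = 5.562080 rad, q = (β − φ) mod 2π = 4.989612 rad → L = 6.58·(5.562080 + 3.664686 + 4.989612) = 6.58·14.216377 = 93.543763 m
RLR: c = (6 − d² + 2cos(α−β) + 2d(sin α − sin β))/8 = 0.357328; p = 2π − arccos c = 5.077794 rad; φ = atan2(cos α − cos β, d − sin α + sin β) = 0.249898 rad; t = (α − φ + p/2) mod 2π = 1.122458 rad, q = (α − β − t + p) mod 2π = 4.527804 rad → L = 6.58·(1.122458 + 5.077794 + 4.527804) = 6.58·10.728056 = 70.590611 m
LRL: c = (6 − d² + 2cos(α−β) − 2d(sin α − sin β))/8 = 0.282077; p = 2π − arccos c = 4.998347 rad; φ = atan2(cos β − cos α, d + sin α − sin β) = -0.236175 rad; t = (φ − α + p/2) mod 2π = 3.429540 rad, q = (β − α − t + p) mod 2π = 0.996340 rad → L = 6.58·(3.429540 + 4.998347 + 0.996340) = 6.58·9.424227 = 62.011412 m
Shortest: LSL with L = 53.345725 m ≈ 53.3457 m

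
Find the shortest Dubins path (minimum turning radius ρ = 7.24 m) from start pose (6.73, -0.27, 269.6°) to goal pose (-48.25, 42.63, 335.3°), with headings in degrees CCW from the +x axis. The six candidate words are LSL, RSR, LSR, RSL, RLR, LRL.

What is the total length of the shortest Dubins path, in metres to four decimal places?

Let ψ = atan2(Δy, Δx) = atan2(42.90, -54.98) = 142.0357° be the start→goal bearing.
Normalize: d = |goal − start| / ρ = 69.736722/7.24 = 9.632144, α = (θ_start − ψ) mod 360° = 127.5643° = 2.226418 rad, β = (θ_goal − ψ) mod 360° = 193.2643° = 3.373099 rad.
Common terms: sin α = 0.792669, cos α = -0.609652, sin β = -0.229444, cos β = -0.973322, cos(α−β) = 0.411514, d² = 92.778197. Work in radians in the unit-radius frame; every candidate has L = ρ·(t + p + q).
LSL: p² = 2 + d² − 2cos(α−β) + 2d(sin α − sin β) = 113.645451; p = √p² = 10.660462; φ = atan2(cos β − cos α, d + sin α − sin β) = -0.034121 rad; t = (φ − α) mod 2π = 4.022647 rad, q = (β − φ) mod 2π = 3.407220 rad → L = 7.24·(4.022647 + 10.660462 + 3.407220) = 7.24·18.090329 = 130.973980 m
RSR: p² = 2 + d² − 2cos(α−β) + 2d(sin β − sin α) = 74.264885; p = √p² = 8.617708; φ = atan2(cos α − cos β, d − sin α + sin β) = 0.042213 rad; t = (α − φ) mod 2π = 2.184205 rad, q = (φ − β) mod 2π = 2.952299 rad → L = 7.24·(2.184205 + 8.617708 + 2.952299) = 7.24·13.754212 = 99.580492 m
LSR: p² = d² − 2 + 2cos(α−β) + 2d(sin α + sin β) = 102.451360; p = √p² = 10.121826; φ = atan2(−cos α − cos β, d + sin α + sin β) − atan2(−2, p) = 0.349114 rad; t = (φ − α) mod 2π = 4.405882 rad, q = (φ − β) mod 2π = 3.259200 rad → L = 7.24·(4.405882 + 10.121826 + 3.259200) = 7.24·17.786908 = 128.777212 m
RSL: p² = d² − 2 + 2cos(α−β) − 2d(sin α + sin β) = 80.751091; p = √p² = 8.986161; φ = atan2(cos α + cos β, d − sin α − sin β) − atan2(2, p) = -0.391803 rad; t = (α − φ) mod 2π = 2.618221 rad, q = (β − φ) mod 2π = 3.764902 rad → L = 7.24·(2.618221 + 8.986161 + 3.764902) = 7.24·15.369285 = 111.273620 m
RLR: c = (6 − d² + 2cos(α−β) + 2d(sin α − sin β))/8 = -8.283111, |c| > 1 → infeasible
LRL: c = (6 − d² + 2cos(α−β) − 2d(sin α − sin β))/8 = -13.205681, |c| > 1 → infeasible
Shortest: RSR with L = 99.580492 m ≈ 99.5805 m

99.5805 m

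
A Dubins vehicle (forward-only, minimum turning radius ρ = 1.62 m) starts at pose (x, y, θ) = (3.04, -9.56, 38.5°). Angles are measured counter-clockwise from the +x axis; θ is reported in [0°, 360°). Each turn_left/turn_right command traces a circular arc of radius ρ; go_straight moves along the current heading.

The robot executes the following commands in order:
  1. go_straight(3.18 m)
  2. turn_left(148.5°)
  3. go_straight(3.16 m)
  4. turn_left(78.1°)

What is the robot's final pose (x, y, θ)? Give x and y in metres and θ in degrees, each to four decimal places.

set_pose: (x, y, θ) = (3.0400, -9.5600, 38.5000°), ρ = 1.62
go_straight(3.18): x += 3.18·cos θ, y += 3.18·sin θ → (5.5287, -7.5804, 38.5000°)
turn_left(148.5°): centre at ρ to the left, rotate +148.5° → (4.3228, -4.7047, 187.0000°)
go_straight(3.16): x += 3.16·cos θ, y += 3.16·sin θ → (1.1863, -5.0898, 187.0000°)
turn_left(78.1°): centre at ρ to the left, rotate +78.1° → (-0.2303, -6.5593, 265.1000°)

(-0.2303, -6.5593, 265.1000°)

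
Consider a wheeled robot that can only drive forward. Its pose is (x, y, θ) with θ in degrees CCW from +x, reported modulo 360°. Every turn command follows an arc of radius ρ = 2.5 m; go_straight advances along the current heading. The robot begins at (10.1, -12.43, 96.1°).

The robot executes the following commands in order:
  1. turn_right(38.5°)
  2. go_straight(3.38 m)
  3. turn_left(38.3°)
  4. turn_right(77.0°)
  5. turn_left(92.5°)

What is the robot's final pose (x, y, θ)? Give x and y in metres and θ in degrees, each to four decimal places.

(15.8569, -0.4748, 111.4000°)

set_pose: (x, y, θ) = (10.1000, -12.4300, 96.1000°), ρ = 2.5
turn_right(38.5°): centre at ρ to the right, rotate −38.5° → (10.4750, -10.8248, 57.6000°)
go_straight(3.38): x += 3.38·cos θ, y += 3.38·sin θ → (12.2861, -7.9709, 57.6000°)
turn_left(38.3°): centre at ρ to the left, rotate +38.3° → (12.6621, -6.3744, 95.9000°)
turn_right(77.0°): centre at ρ to the right, rotate −77.0° → (14.3390, -3.7522, 18.9000°)
turn_left(92.5°): centre at ρ to the left, rotate +92.5° → (15.8569, -0.4748, 111.4000°)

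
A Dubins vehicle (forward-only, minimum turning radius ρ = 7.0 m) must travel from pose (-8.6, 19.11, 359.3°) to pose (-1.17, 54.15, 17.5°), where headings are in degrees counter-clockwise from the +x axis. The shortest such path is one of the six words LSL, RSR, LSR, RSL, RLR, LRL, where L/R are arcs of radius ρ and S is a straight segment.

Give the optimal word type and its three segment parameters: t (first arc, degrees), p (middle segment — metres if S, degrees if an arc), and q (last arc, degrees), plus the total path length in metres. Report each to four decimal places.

Let ψ = atan2(Δy, Δx) = atan2(35.04, 7.43) = 78.0281° be the start→goal bearing.
Normalize: d = |goal − start| / ρ = 35.819080/7.0 = 5.117011, α = (θ_start − ψ) mod 360° = 281.2719° = 4.909120 rad, β = (θ_goal − ψ) mod 360° = 299.4719° = 5.226770 rad.
Common terms: sin α = -0.980711, cos α = 0.195465, sin β = -0.870597, cos β = 0.491996, cos(α−β) = 0.949972, d² = 26.183806. Work in radians in the unit-radius frame; every candidate has L = ρ·(t + p + q).
LSL: p² = 2 + d² − 2cos(α−β) + 2d(sin α − sin β) = 25.156959; p = √p² = 5.015671; φ = atan2(cos β − cos α, d + sin α − sin β) = 0.059155 rad; t = (φ − α) mod 2π = 1.433221 rad, q = (β − φ) mod 2π = 5.167615 rad → L = 7.0·(1.433221 + 5.015671 + 5.167615) = 7.0·11.616507 = 81.315546 m
RSR: p² = 2 + d² − 2cos(α−β) + 2d(sin β − sin α) = 27.410765; p = √p² = 5.235529; φ = atan2(cos α − cos β, d − sin α + sin β) = -0.056669 rad; t = (α − φ) mod 2π = 4.965789 rad, q = (φ − β) mod 2π = 0.999747 rad → L = 7.0·(4.965789 + 5.235529 + 0.999747) = 7.0·11.201064 = 78.407451 m
LSR: p² = d² − 2 + 2cos(α−β) + 2d(sin α + sin β) = 7.137420; p = √p² = 2.671595; φ = atan2(−cos α − cos β, d + sin α + sin β) − atan2(−2, p) = 0.435135 rad; t = (φ − α) mod 2π = 1.809200 rad, q = (φ − β) mod 2π = 1.491550 rad → L = 7.0·(1.809200 + 2.671595 + 1.491550) = 7.0·5.972346 = 41.806421 m
RSL: p² = d² − 2 + 2cos(α−β) − 2d(sin α + sin β) = 45.030080; p = √p² = 6.710446; φ = atan2(cos α + cos β, d − sin α − sin β) − atan2(2, p) = -0.191323 rad; t = (α − φ) mod 2π = 5.100443 rad, q = (β − φ) mod 2π = 5.418093 rad → L = 7.0·(5.100443 + 6.710446 + 5.418093) = 7.0·17.228982 = 120.602877 m
RLR: c = (6 − d² + 2cos(α−β) + 2d(sin α − sin β))/8 = -2.426346, |c| > 1 → infeasible
LRL: c = (6 − d² + 2cos(α−β) − 2d(sin α − sin β))/8 = -2.144620, |c| > 1 → infeasible
Shortest: LSR with L = 41.806421 m ≈ 41.8064 m
Convert LSR to answer units (arcs ×180/π): t = 1.809200·180/π = 103.6595°, p = ρ·p = 7.0·2.671595 = 18.7012 m, q = 1.491550·180/π = 85.4595°, L = 41.8064 m.

LSR: t = 103.6595°, p = 18.7012 m, q = 85.4595°, L = 41.8064 m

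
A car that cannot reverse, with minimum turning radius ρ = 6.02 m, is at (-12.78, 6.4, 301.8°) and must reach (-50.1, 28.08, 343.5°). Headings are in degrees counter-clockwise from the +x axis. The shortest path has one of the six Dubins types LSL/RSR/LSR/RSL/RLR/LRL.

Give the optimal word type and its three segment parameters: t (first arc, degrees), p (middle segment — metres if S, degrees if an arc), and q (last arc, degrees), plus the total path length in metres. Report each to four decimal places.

Let ψ = atan2(Δy, Δx) = atan2(21.68, -37.32) = 149.8468° be the start→goal bearing.
Normalize: d = |goal − start| / ρ = 43.160222/6.02 = 7.169472, α = (θ_start − ψ) mod 360° = 151.9532° = 2.652084 rad, β = (θ_goal − ψ) mod 360° = 193.6532° = 3.379887 rad.
Common terms: sin α = 0.470192, cos α = -0.882564, sin β = -0.236045, cos β = -0.971742, cos(α−β) = 0.746638, d² = 51.401331. Work in radians in the unit-radius frame; every candidate has L = ρ·(t + p + q).
LSL: p² = 2 + d² − 2cos(α−β) + 2d(sin α − sin β) = 62.034750; p = √p² = 7.876214; φ = atan2(cos β − cos α, d + sin α − sin β) = -0.011323 rad; t = (φ − α) mod 2π = 3.619778 rad, q = (β − φ) mod 2π = 3.391209 rad → L = 6.02·(3.619778 + 7.876214 + 3.391209) = 6.02·14.887202 = 89.620955 m
RSR: p² = 2 + d² − 2cos(α−β) + 2d(sin β − sin α) = 41.781359; p = √p² = 6.463850; φ = atan2(cos α − cos β, d − sin α + sin β) = 0.013797 rad; t = (α − φ) mod 2π = 2.638287 rad, q = (φ − β) mod 2π = 2.917096 rad → L = 6.02·(2.638287 + 6.463850 + 2.917096) = 6.02·12.019233 = 72.355784 m
LSR: p² = d² − 2 + 2cos(α−β) + 2d(sin α + sin β) = 54.252028; p = √p² = 7.365598; φ = atan2(−cos α − cos β, d + sin α + sin β) − atan2(−2, p) = 0.510551 rad; t = (φ − α) mod 2π = 4.141652 rad, q = (φ − β) mod 2π = 3.413850 rad → L = 6.02·(4.141652 + 7.365598 + 3.413850) = 6.02·14.921099 = 89.825015 m
RSL: p² = d² − 2 + 2cos(α−β) − 2d(sin α + sin β) = 47.537187; p = √p² = 6.894722; φ = atan2(cos α + cos β, d − sin α − sin β) − atan2(2, p) = -0.543588 rad; t = (α − φ) mod 2π = 3.195673 rad, q = (β − φ) mod 2π = 3.923475 rad → L = 6.02·(3.195673 + 6.894722 + 3.923475) = 6.02·14.013869 = 84.363494 m
RLR: c = (6 − d² + 2cos(α−β) + 2d(sin α − sin β))/8 = -4.222670, |c| > 1 → infeasible
LRL: c = (6 − d² + 2cos(α−β) − 2d(sin α − sin β))/8 = -6.754344, |c| > 1 → infeasible
Shortest: RSR with L = 72.355784 m ≈ 72.3558 m
Convert RSR to answer units (arcs ×180/π): t = 2.638287·180/π = 151.1627°, p = ρ·p = 6.02·6.463850 = 38.9124 m, q = 2.917096·180/π = 167.1373°, L = 72.3558 m.

RSR: t = 151.1627°, p = 38.9124 m, q = 167.1373°, L = 72.3558 m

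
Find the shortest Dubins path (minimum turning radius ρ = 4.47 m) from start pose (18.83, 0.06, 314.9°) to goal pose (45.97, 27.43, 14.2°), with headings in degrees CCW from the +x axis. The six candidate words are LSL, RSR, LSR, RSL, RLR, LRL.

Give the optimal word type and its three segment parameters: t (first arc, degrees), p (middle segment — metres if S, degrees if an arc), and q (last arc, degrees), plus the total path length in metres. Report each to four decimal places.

Let ψ = atan2(Δy, Δx) = atan2(27.37, 27.14) = 45.2418° be the start→goal bearing.
Normalize: d = |goal − start| / ρ = 38.544734/4.47 = 8.622983, α = (θ_start − ψ) mod 360° = 269.6582° = 4.706424 rad, β = (θ_goal − ψ) mod 360° = 328.9582° = 5.741405 rad.
Common terms: sin α = -0.999982, cos α = -0.005965, sin β = -0.515663, cos β = 0.856792, cos(α−β) = 0.510543, d² = 74.355835. Work in radians in the unit-radius frame; every candidate has L = ρ·(t + p + q).
LSL: p² = 2 + d² − 2cos(α−β) + 2d(sin α − sin β) = 66.982189; p = √p² = 8.184265; φ = atan2(cos β − cos α, d + sin α − sin β) = 0.105613 rad; t = (φ − α) mod 2π = 1.682374 rad, q = (β − φ) mod 2π = 5.635792 rad → L = 4.47·(1.682374 + 8.184265 + 5.635792) = 4.47·15.502430 = 69.295863 m
RSR: p² = 2 + d² − 2cos(α−β) + 2d(sin β − sin α) = 83.687309; p = √p² = 9.148077; φ = atan2(cos α − cos β, d − sin α + sin β) = -0.094451 rad; t = (α − φ) mod 2π = 4.800875 rad, q = (φ − β) mod 2π = 0.447330 rad → L = 4.47·(4.800875 + 9.148077 + 0.447330) = 4.47·14.396282 = 64.351380 m
LSR: p² = d² − 2 + 2cos(α−β) + 2d(sin α + sin β) = 47.238162; p = √p² = 6.873002; φ = atan2(−cos α − cos β, d + sin α + sin β) − atan2(−2, p) = 0.164030 rad; t = (φ − α) mod 2π = 1.740791 rad, q = (φ − β) mod 2π = 0.705810 rad → L = 4.47·(1.740791 + 6.873002 + 0.705810) = 4.47·9.319604 = 41.658628 m
RSL: p² = d² − 2 + 2cos(α−β) − 2d(sin α + sin β) = 99.515679; p = √p² = 9.975755; φ = atan2(cos α + cos β, d − sin α − sin β) − atan2(2, p) = -0.114140 rad; t = (α − φ) mod 2π = 4.820564 rad, q = (β − φ) mod 2π = 5.855544 rad → L = 4.47·(4.820564 + 9.975755 + 5.855544) = 4.47·20.651863 = 92.313827 m
RLR: c = (6 − d² + 2cos(α−β) + 2d(sin α − sin β))/8 = -9.460914, |c| > 1 → infeasible
LRL: c = (6 − d² + 2cos(α−β) − 2d(sin α − sin β))/8 = -7.372774, |c| > 1 → infeasible
Shortest: LSR with L = 41.658628 m ≈ 41.6586 m
Convert LSR to answer units (arcs ×180/π): t = 1.740791·180/π = 99.7400°, p = ρ·p = 4.47·6.873002 = 30.7223 m, q = 0.705810·180/π = 40.4400°, L = 41.6586 m.

LSR: t = 99.7400°, p = 30.7223 m, q = 40.4400°, L = 41.6586 m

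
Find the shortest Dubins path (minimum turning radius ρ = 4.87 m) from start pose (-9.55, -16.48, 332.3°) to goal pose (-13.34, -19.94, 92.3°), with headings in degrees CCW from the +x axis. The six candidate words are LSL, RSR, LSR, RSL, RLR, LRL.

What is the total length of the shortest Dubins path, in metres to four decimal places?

Let ψ = atan2(Δy, Δx) = atan2(-3.46, -3.79) = -137.6061° be the start→goal bearing.
Normalize: d = |goal − start| / ρ = 5.131832/4.87 = 1.053764, α = (θ_start − ψ) mod 360° = 109.9061° = 1.918224 rad, β = (θ_goal − ψ) mod 360° = 229.9061° = 4.012619 rad.
Common terms: sin α = 0.940252, cos α = -0.340480, sin β = -0.764991, cos β = -0.644042, cos(α−β) = -0.500000, d² = 1.110419. Work in radians in the unit-radius frame; every candidate has L = ρ·(t + p + q).
LSL: p² = 2 + d² − 2cos(α−β) + 2d(sin α − sin β) = 7.704266; p = √p² = 2.775656; φ = atan2(cos β − cos α, d + sin α − sin β) = -0.109585 rad; t = (φ − α) mod 2π = 4.255376 rad, q = (β − φ) mod 2π = 4.122204 rad → L = 4.87·(4.255376 + 2.775656 + 4.122204) = 4.87·11.153236 = 54.316261 m
RSR: p² = 2 + d² − 2cos(α−β) + 2d(sin β − sin α) = 0.516573; p = √p² = 0.718730; φ = atan2(cos α − cos β, d − sin α + sin β) = 2.705548 rad; t = (α − φ) mod 2π = 5.495862 rad, q = (φ − β) mod 2π = 4.976114 rad → L = 4.87·(5.495862 + 0.718730 + 4.976114) = 4.87·11.190705 = 54.498736 m
LSR: p² = d² − 2 + 2cos(α−β) + 2d(sin α + sin β) = -1.520213 < 0 → infeasible
RSL: p² = d² − 2 + 2cos(α−β) − 2d(sin α + sin β) = -2.258949 < 0 → infeasible
RLR: c = (6 − d² + 2cos(α−β) + 2d(sin α − sin β))/8 = 0.935428; p = 2π − arccos c = 5.921858 rad; φ = atan2(cos α − cos β, d − sin α + sin β) = 2.705548 rad; t = (α − φ + p/2) mod 2π = 2.173605 rad, q = (α − β − t + p) mod 2π = 1.653858 rad → L = 4.87·(2.173605 + 5.921858 + 1.653858) = 4.87·9.749321 = 47.479192 m
LRL: c = (6 − d² + 2cos(α−β) − 2d(sin α − sin β))/8 = 0.036967; p = 2π − arccos c = 4.749364 rad; φ = atan2(cos β − cos α, d + sin α − sin β) = -0.109585 rad; t = (φ − α + p/2) mod 2π = 0.346873 rad, q = (β − α − t + p) mod 2π = 0.213701 rad → L = 4.87·(0.346873 + 4.749364 + 0.213701) = 4.87·5.309938 = 25.859399 m
Shortest: LRL with L = 25.859399 m ≈ 25.8594 m

25.8594 m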